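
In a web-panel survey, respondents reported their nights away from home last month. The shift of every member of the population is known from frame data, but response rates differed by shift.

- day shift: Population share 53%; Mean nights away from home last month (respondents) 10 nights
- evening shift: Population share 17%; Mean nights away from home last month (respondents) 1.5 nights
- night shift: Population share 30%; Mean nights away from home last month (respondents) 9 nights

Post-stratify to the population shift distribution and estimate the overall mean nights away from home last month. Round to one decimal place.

8.3

Post-stratification weights by population share, not respondent share:
  day shift: 0.53 × 10 = 5.3
  evening shift: 0.17 × 1.5 = 0.255
  night shift: 0.3 × 9 = 2.7
Post-stratified estimate = 8.255 → 8.3.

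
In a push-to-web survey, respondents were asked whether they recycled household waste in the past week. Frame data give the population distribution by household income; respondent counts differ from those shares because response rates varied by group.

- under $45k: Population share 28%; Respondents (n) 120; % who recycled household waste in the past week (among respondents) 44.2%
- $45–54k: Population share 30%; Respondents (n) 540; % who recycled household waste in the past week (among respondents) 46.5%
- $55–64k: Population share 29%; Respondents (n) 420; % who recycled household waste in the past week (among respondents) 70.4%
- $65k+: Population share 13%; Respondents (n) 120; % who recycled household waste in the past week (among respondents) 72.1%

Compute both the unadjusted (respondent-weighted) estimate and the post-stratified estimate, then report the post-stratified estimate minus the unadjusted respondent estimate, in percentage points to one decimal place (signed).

Without adjustment, the pooled respondent share is:
  (120/1200)×44.2 + (540/1200)×46.5 + (420/1200)×70.4 + (120/1200)×72.1 = 57.195%
Post-stratified estimate weights by population shares:
  0.28×44.2 + 0.3×46.5 + 0.29×70.4 + 0.13×72.1 = 56.115%
Difference = 56.115 − 57.195 = -1.08 pp.

-1.1 percentage points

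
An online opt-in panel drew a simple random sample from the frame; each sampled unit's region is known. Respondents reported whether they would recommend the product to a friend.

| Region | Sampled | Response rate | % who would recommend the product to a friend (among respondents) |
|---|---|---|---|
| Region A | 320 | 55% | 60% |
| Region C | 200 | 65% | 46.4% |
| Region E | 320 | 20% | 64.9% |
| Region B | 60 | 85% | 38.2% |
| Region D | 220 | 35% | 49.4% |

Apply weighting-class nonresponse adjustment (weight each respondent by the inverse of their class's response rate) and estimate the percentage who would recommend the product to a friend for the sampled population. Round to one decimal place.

Each respondent's weight = sampled/responded in their class; summing within a class gives n_sampled, so:
  Region A: 320 × 60 = 19,200
  Region C: 200 × 46.4 = 9280
  Region E: 320 × 64.9 = 20,768
  Region B: 60 × 38.2 = 2292
  Region D: 220 × 49.4 = 10,868
Adjusted estimate = 62,408 / 1,120 = 55.7214 → 55.7%.

55.7%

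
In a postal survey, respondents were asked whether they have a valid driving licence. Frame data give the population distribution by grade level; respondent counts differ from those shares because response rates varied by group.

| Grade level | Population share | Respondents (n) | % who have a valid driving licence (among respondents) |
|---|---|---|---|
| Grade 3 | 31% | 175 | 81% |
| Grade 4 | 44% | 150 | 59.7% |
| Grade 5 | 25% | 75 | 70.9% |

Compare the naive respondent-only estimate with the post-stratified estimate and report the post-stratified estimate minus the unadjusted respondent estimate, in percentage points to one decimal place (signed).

Naive respondent-only estimate (weights = respondent counts):
  (175/400)×81 + (150/400)×59.7 + (75/400)×70.9 = 71.1188%
Post-stratified estimate weights by population shares:
  0.31×81 + 0.44×59.7 + 0.25×70.9 = 69.103%
Difference = 69.103 − 71.1188 = -2.0157 pp.

-2.0 percentage points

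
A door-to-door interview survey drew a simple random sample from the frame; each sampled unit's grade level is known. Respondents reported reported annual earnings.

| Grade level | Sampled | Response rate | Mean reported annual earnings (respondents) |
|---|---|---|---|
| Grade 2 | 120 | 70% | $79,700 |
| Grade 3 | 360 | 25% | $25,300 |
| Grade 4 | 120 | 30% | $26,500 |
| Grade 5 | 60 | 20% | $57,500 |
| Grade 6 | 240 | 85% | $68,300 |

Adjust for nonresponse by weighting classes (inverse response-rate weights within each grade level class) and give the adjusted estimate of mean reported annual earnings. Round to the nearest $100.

Inverse-response-rate weighting restores each class to its sampled count, so class totals weight by n_sampled:
  Grade 2: 120 × 79,700 = 9,564,000
  Grade 3: 360 × 25,300 = 9,108,000
  Grade 4: 120 × 26,500 = 3,180,000
  Grade 5: 60 × 57,500 = 3,450,000
  Grade 6: 240 × 68,300 = 16,392,000
Adjusted estimate = 41,694,000 / 900 = 46326.7 → $46,300.

$46,300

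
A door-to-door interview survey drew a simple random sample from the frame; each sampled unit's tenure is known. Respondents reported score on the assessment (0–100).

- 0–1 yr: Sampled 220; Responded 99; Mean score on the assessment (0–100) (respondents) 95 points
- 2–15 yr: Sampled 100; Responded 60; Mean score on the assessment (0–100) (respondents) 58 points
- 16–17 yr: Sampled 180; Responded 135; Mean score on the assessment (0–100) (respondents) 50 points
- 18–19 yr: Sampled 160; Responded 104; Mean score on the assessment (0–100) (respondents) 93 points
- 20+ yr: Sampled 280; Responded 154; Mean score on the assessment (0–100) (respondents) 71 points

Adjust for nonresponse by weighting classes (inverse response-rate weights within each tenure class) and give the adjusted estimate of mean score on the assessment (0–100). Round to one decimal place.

Response rates by class: 0–1 yr 99/220 = 45%, 2–15 yr 60/100 = 60%, 16–17 yr 135/180 = 75%, 18–19 yr 104/160 = 65%, 20+ yr 154/280 = 55%.
Weighting each respondent by the inverse class response rate inflates each class back to its sampled size, so the class weight is n_sampled:
  0–1 yr: 220 × 95 = 20,900
  2–15 yr: 100 × 58 = 5800
  16–17 yr: 180 × 50 = 9000
  18–19 yr: 160 × 93 = 14,880
  20+ yr: 280 × 71 = 19,880
Adjusted estimate = 70,460 / 940 = 74.9574 → 75.0.

75.0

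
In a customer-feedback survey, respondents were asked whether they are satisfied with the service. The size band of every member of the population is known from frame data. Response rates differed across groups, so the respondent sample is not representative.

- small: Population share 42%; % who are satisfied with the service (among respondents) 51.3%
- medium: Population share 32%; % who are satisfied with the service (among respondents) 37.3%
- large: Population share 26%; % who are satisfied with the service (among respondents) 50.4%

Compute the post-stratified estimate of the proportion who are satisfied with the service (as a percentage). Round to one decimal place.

Reweight to the known size band distribution:
  small: 0.42 × 51.3 = 21.546
  medium: 0.32 × 37.3 = 11.936
  large: 0.26 × 50.4 = 13.104
Post-stratified estimate = 46.586 → 46.6%.

46.6%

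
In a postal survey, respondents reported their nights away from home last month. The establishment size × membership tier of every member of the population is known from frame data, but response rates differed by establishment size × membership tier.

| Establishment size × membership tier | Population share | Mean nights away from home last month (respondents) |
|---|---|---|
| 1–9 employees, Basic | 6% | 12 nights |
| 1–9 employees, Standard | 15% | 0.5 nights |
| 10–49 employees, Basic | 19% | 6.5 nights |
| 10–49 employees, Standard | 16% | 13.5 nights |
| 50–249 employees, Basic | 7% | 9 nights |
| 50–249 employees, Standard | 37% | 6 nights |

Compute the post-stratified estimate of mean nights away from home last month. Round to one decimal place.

Reweight to the known establishment size × membership tier distribution:
  1–9 employees, Basic: 0.06 × 12 = 0.72
  1–9 employees, Standard: 0.15 × 0.5 = 0.075
  10–49 employees, Basic: 0.19 × 6.5 = 1.235
  10–49 employees, Standard: 0.16 × 13.5 = 2.16
  50–249 employees, Basic: 0.07 × 9 = 0.63
  50–249 employees, Standard: 0.37 × 6 = 2.22
Post-stratified estimate = 7.04 → 7.0.

7.0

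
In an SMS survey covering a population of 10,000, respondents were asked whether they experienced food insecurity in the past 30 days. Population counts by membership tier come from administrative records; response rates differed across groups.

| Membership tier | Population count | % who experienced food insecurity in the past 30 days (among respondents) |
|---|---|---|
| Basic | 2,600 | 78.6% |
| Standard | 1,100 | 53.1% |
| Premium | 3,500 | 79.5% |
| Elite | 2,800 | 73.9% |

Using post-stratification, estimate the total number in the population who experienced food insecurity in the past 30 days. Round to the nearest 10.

Estimated count per cell = population count × respondent percentage:
  Basic: 2,600 × 78.6% = 2043.6
  Standard: 1,100 × 53.1% = 584.1
  Premium: 3,500 × 79.5% = 2782.5
  Elite: 2,800 × 73.9% = 2069.2
Estimated total = 7479.4 → 7,480.

7,480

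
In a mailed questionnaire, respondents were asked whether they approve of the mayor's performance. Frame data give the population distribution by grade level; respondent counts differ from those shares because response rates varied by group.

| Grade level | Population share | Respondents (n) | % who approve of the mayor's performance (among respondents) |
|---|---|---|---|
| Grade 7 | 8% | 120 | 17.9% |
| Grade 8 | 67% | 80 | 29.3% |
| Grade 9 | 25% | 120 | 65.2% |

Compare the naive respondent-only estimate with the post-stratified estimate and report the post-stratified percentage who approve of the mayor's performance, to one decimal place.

Unadjusted (pooled respondent) estimate weights by respondent counts:
  (120/320)×17.9 + (80/320)×29.3 + (120/320)×65.2 = 38.4875%
Post-stratifying to population shares instead:
  0.08×17.9 + 0.67×29.3 + 0.25×65.2 = 37.363%

37.4%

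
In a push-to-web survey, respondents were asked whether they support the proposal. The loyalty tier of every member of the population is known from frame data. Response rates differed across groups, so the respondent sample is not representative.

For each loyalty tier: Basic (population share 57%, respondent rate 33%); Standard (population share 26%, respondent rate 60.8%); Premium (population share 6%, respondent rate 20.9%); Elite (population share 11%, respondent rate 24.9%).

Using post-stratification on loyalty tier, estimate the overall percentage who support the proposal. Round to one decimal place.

38.6%

Each cell contributes population-share × respondent value:
  Basic: 0.57 × 33 = 18.81
  Standard: 0.26 × 60.8 = 15.808
  Premium: 0.06 × 20.9 = 1.254
  Elite: 0.11 × 24.9 = 2.739
Post-stratified estimate = 38.611 → 38.6%.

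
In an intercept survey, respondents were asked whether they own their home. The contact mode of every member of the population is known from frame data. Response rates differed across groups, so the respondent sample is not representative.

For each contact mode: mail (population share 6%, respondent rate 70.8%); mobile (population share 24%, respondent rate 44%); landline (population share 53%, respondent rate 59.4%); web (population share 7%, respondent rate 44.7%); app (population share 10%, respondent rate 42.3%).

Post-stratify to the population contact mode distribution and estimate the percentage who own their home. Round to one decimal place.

Weight each group's respondent value by its population share:
  mail: 0.06 × 70.8 = 4.248
  mobile: 0.24 × 44 = 10.56
  landline: 0.53 × 59.4 = 31.482
  web: 0.07 × 44.7 = 3.129
  app: 0.1 × 42.3 = 4.23
Post-stratified estimate = 53.649 → 53.6%.

53.6%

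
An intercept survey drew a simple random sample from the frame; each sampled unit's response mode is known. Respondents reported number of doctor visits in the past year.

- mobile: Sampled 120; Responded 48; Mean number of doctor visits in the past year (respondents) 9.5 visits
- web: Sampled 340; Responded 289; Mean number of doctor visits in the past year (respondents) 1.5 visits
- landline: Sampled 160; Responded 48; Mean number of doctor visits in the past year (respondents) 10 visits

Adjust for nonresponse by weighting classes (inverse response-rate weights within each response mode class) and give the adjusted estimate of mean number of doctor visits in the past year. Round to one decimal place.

5.2

Class response rates: mobile 48/120 = 40%, web 289/340 = 85%, landline 48/160 = 30%.
With weight = n_sampled/n_responded per class, the weighted class total is n_sampled:
  mobile: 120 × 9.5 = 1140
  web: 340 × 1.5 = 510
  landline: 160 × 10 = 1600
Adjusted estimate = 3250 / 620 = 5.24193 → 5.2.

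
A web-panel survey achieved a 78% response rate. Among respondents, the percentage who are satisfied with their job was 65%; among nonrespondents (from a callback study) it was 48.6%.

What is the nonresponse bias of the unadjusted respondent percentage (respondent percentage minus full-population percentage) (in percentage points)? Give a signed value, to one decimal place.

Nonresponse fraction = 1 − 0.78 = 0.22.
Bias = (nonresponse fraction) × (respondent percentage − nonrespondent percentage)
     = 0.22 × (65 − 48.6) = 0.22 × 16.4 = 3.608.

+3.6 percentage points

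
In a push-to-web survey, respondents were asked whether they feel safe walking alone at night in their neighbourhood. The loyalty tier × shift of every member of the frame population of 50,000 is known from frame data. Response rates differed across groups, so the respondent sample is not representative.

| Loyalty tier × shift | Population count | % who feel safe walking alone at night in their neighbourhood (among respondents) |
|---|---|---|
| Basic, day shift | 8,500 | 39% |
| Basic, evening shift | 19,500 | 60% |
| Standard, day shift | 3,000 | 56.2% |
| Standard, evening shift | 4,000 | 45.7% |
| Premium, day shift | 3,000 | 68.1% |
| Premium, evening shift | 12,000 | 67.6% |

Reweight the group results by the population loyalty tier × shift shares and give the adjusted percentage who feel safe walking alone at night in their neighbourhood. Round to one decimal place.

57.4%

Weight each group's respondent value by its population share:
  Basic, day shift: (8,500/50,000) × 39 = 6.63
  Basic, evening shift: (19,500/50,000) × 60 = 23.4
  Standard, day shift: (3,000/50,000) × 56.2 = 3.372
  Standard, evening shift: (4,000/50,000) × 45.7 = 3.656
  Premium, day shift: (3,000/50,000) × 68.1 = 4.086
  Premium, evening shift: (12,000/50,000) × 67.6 = 16.224
Post-stratified estimate = 57.368 → 57.4%.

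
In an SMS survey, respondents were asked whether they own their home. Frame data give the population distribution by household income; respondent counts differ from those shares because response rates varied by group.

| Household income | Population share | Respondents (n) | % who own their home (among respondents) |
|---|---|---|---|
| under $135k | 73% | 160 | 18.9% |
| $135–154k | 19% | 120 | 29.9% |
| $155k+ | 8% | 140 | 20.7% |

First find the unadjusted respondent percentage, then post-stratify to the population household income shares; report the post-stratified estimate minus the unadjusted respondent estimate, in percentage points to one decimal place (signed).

-1.5 percentage points

Without adjustment, the pooled respondent share is:
  (160/420)×18.9 + (120/420)×29.9 + (140/420)×20.7 = 22.6429%
Post-stratifying to population shares instead:
  0.73×18.9 + 0.19×29.9 + 0.08×20.7 = 21.134%
Difference = 21.134 − 22.6429 = -1.5089 pp.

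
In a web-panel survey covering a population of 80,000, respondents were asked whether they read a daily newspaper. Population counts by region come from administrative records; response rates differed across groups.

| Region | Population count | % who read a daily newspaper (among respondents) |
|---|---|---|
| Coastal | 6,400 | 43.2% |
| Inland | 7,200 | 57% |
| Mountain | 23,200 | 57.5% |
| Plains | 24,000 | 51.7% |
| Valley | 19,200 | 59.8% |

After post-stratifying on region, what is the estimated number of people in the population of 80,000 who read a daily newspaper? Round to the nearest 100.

Estimated count per cell = population count × respondent percentage:
  Coastal: 6,400 × 43.2% = 2764.8
  Inland: 7,200 × 57% = 4104
  Mountain: 23,200 × 57.5% = 13,340
  Plains: 24,000 × 51.7% = 12,408
  Valley: 19,200 × 59.8% = 11481.6
Estimated total = 44098.4 → 44,100.

44,100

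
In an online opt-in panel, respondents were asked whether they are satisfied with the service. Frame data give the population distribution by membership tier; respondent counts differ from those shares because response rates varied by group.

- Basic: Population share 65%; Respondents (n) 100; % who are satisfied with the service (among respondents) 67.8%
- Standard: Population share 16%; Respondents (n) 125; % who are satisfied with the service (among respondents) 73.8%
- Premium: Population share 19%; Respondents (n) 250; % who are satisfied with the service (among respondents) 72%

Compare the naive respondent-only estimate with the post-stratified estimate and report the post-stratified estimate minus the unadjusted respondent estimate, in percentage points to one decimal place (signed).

-2.0 percentage points

Naive respondent-only estimate (weights = respondent counts):
  (100/475)×67.8 + (125/475)×73.8 + (250/475)×72 = 71.5895%
Post-stratified estimate weights by population shares:
  0.65×67.8 + 0.16×73.8 + 0.19×72 = 69.558%
Difference = 69.558 − 71.5895 = -2.0315 pp.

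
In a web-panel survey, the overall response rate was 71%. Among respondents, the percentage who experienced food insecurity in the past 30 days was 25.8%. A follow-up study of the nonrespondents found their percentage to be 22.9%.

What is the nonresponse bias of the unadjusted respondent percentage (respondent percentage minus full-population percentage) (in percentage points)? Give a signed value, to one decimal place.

+0.8 percentage points

Nonresponse fraction = 1 − 0.71 = 0.29.
Bias = (nonresponse fraction) × (respondent percentage − nonrespondent percentage)
     = 0.29 × (25.8 − 22.9) = 0.29 × 2.9 = 0.841.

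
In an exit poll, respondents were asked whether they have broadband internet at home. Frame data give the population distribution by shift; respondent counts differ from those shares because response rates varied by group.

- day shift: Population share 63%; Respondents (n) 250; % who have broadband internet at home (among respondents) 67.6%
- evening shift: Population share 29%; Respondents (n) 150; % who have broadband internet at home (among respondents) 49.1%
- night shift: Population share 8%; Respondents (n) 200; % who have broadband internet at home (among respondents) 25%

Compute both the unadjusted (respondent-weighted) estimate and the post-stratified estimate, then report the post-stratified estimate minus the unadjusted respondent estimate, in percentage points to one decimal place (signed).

Naive respondent-only estimate (weights = respondent counts):
  (250/600)×67.6 + (150/600)×49.1 + (200/600)×25 = 48.775%
Post-stratified estimate weights by population shares:
  0.63×67.6 + 0.29×49.1 + 0.08×25 = 58.827%
Difference = 58.827 − 48.775 = 10.052 pp.

+10.1 percentage points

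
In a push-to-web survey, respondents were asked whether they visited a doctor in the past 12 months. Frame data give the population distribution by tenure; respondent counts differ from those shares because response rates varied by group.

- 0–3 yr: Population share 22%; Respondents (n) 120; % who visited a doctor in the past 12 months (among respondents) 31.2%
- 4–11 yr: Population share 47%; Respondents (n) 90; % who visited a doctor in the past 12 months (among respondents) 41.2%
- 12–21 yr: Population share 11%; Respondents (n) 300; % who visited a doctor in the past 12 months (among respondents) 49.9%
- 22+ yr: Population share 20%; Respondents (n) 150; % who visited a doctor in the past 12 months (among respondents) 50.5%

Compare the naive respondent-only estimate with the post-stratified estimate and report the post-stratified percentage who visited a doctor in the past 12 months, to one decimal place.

41.8%

Without adjustment, the pooled respondent share is:
  (120/660)×31.2 + (90/660)×41.2 + (300/660)×49.9 + (150/660)×50.5 = 45.45%
Post-stratifying to population shares instead:
  0.22×31.2 + 0.47×41.2 + 0.11×49.9 + 0.2×50.5 = 41.817%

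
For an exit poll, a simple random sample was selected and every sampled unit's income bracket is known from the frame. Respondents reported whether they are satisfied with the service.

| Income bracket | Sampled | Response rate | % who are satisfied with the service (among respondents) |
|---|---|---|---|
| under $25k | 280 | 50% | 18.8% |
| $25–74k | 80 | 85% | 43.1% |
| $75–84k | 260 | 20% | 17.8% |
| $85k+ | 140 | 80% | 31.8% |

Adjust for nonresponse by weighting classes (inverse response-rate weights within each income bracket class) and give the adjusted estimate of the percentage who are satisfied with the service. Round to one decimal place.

Inverse-response-rate weighting restores each class to its sampled count, so class totals weight by n_sampled:
  under $25k: 280 × 18.8 = 5264
  $25–74k: 80 × 43.1 = 3448
  $75–84k: 260 × 17.8 = 4628
  $85k+: 140 × 31.8 = 4452
Adjusted estimate = 17,792 / 760 = 23.4105 → 23.4%.

23.4%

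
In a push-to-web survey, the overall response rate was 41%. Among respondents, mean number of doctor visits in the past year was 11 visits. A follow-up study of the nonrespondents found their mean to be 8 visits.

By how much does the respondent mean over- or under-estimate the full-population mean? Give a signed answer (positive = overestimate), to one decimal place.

Nonresponse fraction = 1 − 0.41 = 0.59.
Bias = (nonresponse fraction) × (respondent mean − nonrespondent mean)
     = 0.59 × (11 − 8) = 0.59 × 3 = 1.77.

+1.8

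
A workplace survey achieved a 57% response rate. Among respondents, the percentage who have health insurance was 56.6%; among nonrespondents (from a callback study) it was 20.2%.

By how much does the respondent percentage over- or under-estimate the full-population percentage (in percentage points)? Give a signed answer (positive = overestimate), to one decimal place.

Nonresponse fraction = 1 − 0.57 = 0.43.
Bias = (nonresponse fraction) × (respondent percentage − nonrespondent percentage)
     = 0.43 × (56.6 − 20.2) = 0.43 × 36.4 = 15.652.

+15.7 percentage points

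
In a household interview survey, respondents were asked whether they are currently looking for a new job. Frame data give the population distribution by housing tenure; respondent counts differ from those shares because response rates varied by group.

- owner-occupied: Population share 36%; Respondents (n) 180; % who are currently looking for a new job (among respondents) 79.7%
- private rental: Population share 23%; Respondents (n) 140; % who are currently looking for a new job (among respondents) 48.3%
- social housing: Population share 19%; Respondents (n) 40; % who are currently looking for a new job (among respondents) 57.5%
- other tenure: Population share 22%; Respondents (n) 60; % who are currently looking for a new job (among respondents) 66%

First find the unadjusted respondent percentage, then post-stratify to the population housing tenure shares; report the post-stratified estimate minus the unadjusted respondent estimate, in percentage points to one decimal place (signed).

+0.1 percentage points

Unadjusted (pooled respondent) estimate weights by respondent counts:
  (180/420)×79.7 + (140/420)×48.3 + (40/420)×57.5 + (60/420)×66 = 65.1619%
Post-stratifying to population shares instead:
  0.36×79.7 + 0.23×48.3 + 0.19×57.5 + 0.22×66 = 65.246%
Difference = 65.246 − 65.1619 = 0.0841 pp.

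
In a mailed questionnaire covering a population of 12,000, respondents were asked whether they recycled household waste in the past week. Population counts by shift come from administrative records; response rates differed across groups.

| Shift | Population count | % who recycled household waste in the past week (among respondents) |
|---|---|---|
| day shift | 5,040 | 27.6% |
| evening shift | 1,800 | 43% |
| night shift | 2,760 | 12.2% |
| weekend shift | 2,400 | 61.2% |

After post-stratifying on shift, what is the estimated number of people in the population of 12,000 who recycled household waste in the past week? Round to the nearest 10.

3,970

Estimated count per cell = population count × respondent percentage:
  day shift: 5,040 × 27.6% = 1391.04
  evening shift: 1,800 × 43% = 774
  night shift: 2,760 × 12.2% = 336.72
  weekend shift: 2,400 × 61.2% = 1468.8
Estimated total = 3970.56 → 3,970.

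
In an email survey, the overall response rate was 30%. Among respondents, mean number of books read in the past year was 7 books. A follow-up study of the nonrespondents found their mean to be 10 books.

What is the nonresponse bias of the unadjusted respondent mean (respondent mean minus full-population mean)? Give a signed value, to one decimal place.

Nonresponse fraction = 1 − 0.3 = 0.7.
Bias = (nonresponse fraction) × (respondent mean − nonrespondent mean)
     = 0.7 × (7 − 10) = 0.7 × -3 = -2.1.

-2.1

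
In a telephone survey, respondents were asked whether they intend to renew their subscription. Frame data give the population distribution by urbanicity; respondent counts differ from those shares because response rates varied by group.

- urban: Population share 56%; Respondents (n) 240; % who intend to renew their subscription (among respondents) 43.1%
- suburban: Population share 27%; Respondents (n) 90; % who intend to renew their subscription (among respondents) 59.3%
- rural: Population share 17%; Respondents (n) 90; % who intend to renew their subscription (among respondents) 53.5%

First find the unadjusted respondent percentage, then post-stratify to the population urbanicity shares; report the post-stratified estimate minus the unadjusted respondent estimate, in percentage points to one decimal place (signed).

+0.4 percentage points

Without adjustment, the pooled respondent share is:
  (240/420)×43.1 + (90/420)×59.3 + (90/420)×53.5 = 48.8%
Post-stratifying to population shares instead:
  0.56×43.1 + 0.27×59.3 + 0.17×53.5 = 49.242%
Difference = 49.242 − 48.8 = 0.442 pp.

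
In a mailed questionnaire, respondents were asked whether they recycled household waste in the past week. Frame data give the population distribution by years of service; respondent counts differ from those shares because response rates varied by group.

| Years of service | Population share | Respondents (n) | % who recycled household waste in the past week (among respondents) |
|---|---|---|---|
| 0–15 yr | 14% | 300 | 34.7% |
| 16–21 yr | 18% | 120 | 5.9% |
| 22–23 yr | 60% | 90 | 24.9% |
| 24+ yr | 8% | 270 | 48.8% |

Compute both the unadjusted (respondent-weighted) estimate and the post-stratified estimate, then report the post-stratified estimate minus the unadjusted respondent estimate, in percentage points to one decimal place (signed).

Unadjusted (pooled respondent) estimate weights by respondent counts:
  (300/780)×34.7 + (120/780)×5.9 + (90/780)×24.9 + (270/780)×48.8 = 34.0192%
Reweighting by population years of service shares:
  0.14×34.7 + 0.18×5.9 + 0.6×24.9 + 0.08×48.8 = 24.764%
Difference = 24.764 − 34.0192 = -9.2552 pp.

-9.3 percentage points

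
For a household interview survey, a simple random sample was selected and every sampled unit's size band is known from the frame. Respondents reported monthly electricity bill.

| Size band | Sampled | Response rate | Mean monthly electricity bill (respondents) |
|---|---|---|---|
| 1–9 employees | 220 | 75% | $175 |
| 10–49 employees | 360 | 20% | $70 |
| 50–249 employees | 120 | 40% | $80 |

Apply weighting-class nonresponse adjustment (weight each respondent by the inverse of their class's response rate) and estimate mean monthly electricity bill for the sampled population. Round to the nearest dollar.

$105

Weighting each respondent by the inverse class response rate inflates each class back to its sampled size, so the class weight is n_sampled:
  1–9 employees: 220 × 175 = 38,500
  10–49 employees: 360 × 70 = 25,200
  50–249 employees: 120 × 80 = 9600
Adjusted estimate = 73,300 / 700 = 104.714 → $105.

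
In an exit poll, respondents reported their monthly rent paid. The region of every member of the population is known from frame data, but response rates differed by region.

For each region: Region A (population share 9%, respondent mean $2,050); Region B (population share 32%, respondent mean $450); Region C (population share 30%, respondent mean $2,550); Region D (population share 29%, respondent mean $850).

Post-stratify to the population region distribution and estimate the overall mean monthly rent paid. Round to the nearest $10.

$1,340

Reweight to the known region distribution:
  Region A: 0.09 × 2050 = 184.5
  Region B: 0.32 × 450 = 144
  Region C: 0.3 × 2550 = 765
  Region D: 0.29 × 850 = 246.5
Post-stratified estimate = 1340 → $1,340.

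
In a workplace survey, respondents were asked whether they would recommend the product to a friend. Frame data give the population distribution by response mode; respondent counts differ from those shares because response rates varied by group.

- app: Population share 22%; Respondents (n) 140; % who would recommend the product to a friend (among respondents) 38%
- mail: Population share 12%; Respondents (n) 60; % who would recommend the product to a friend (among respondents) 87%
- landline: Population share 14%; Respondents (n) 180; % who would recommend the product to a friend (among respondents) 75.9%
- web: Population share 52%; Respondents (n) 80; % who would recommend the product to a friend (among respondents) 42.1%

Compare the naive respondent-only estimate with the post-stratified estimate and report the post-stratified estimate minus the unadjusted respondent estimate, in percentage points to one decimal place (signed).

-8.6 percentage points

Unadjusted (pooled respondent) estimate weights by respondent counts:
  (140/460)×38 + (60/460)×87 + (180/460)×75.9 + (80/460)×42.1 = 59.9348%
Reweighting by population response mode shares:
  0.22×38 + 0.12×87 + 0.14×75.9 + 0.52×42.1 = 51.318%
Difference = 51.318 − 59.9348 = -8.6168 pp.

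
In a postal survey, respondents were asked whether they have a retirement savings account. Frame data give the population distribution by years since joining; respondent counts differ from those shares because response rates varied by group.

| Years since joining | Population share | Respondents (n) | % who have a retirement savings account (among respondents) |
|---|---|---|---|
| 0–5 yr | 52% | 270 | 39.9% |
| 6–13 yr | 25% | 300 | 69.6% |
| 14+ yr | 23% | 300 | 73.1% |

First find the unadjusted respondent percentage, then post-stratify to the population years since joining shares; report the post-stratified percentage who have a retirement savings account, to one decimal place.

Without adjustment, the pooled respondent share is:
  (270/870)×39.9 + (300/870)×69.6 + (300/870)×73.1 = 61.5897%
Post-stratified estimate weights by population shares:
  0.52×39.9 + 0.25×69.6 + 0.23×73.1 = 54.961%

55.0%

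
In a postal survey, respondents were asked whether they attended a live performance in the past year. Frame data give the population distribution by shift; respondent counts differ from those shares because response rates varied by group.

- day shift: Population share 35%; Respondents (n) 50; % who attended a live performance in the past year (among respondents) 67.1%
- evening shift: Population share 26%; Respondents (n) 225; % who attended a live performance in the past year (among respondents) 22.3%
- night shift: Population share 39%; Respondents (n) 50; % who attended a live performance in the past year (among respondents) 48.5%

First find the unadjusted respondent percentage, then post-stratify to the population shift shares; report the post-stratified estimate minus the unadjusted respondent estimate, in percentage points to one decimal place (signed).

Without adjustment, the pooled respondent share is:
  (50/325)×67.1 + (225/325)×22.3 + (50/325)×48.5 = 33.2231%
Post-stratifying to population shares instead:
  0.35×67.1 + 0.26×22.3 + 0.39×48.5 = 48.198%
Difference = 48.198 − 33.2231 = 14.9749 pp.

+15.0 percentage points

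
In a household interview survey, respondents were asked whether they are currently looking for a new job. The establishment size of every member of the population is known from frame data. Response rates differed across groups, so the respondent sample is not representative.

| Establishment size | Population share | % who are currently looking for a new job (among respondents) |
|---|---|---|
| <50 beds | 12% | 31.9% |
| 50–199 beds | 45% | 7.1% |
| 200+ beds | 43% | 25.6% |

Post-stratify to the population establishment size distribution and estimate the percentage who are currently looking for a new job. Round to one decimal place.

18.0%

Post-stratification weights by population share, not respondent share:
  <50 beds: 0.12 × 31.9 = 3.828
  50–199 beds: 0.45 × 7.1 = 3.195
  200+ beds: 0.43 × 25.6 = 11.008
Post-stratified estimate = 18.031 → 18.0%.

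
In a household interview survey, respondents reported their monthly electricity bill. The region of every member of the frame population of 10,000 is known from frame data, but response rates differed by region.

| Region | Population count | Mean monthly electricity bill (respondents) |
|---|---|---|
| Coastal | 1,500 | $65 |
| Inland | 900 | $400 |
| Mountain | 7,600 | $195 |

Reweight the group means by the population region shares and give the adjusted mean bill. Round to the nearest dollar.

Each cell contributes population-share × respondent value:
  Coastal: (1,500/10,000) × 65 = 9.75
  Inland: (900/10,000) × 400 = 36
  Mountain: (7,600/10,000) × 195 = 148.2
Post-stratified estimate = 193.95 → $194.

$194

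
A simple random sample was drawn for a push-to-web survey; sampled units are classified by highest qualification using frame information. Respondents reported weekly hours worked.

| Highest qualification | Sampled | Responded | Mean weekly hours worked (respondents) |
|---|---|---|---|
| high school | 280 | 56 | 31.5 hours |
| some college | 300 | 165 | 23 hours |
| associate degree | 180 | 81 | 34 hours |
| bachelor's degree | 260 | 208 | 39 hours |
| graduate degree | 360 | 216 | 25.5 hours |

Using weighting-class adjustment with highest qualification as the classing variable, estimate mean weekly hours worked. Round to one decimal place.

Response rates by class: high school 56/280 = 20%, some college 165/300 = 55%, associate degree 81/180 = 45%, bachelor's degree 208/260 = 80%, graduate degree 216/360 = 60%.
With weight = n_sampled/n_responded per class, the weighted class total is n_sampled:
  high school: 280 × 31.5 = 8820
  some college: 300 × 23 = 6900
  associate degree: 180 × 34 = 6120
  bachelor's degree: 260 × 39 = 10,140
  graduate degree: 360 × 25.5 = 9180
Adjusted estimate = 41,160 / 1,380 = 29.8261 → 29.8.

29.8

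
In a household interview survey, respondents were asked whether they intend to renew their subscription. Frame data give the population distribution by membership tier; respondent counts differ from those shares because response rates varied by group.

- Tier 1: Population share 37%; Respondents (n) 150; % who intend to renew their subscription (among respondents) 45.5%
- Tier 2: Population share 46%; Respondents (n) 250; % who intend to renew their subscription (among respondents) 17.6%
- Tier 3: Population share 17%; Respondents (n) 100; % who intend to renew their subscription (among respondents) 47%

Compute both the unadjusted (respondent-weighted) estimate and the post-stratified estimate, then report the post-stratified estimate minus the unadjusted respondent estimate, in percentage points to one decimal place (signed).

+1.1 percentage points

Naive respondent-only estimate (weights = respondent counts):
  (150/500)×45.5 + (250/500)×17.6 + (100/500)×47 = 31.85%
Reweighting by population membership tier shares:
  0.37×45.5 + 0.46×17.6 + 0.17×47 = 32.921%
Difference = 32.921 − 31.85 = 1.071 pp.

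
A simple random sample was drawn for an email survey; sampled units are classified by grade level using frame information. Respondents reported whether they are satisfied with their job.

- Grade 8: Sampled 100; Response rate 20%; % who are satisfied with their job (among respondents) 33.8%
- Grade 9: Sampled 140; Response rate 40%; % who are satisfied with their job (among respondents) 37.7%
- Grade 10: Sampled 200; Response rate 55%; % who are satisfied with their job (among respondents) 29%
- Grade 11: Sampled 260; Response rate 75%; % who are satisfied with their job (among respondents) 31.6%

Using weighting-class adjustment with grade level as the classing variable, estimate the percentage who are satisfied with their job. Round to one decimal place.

Weighting each respondent by the inverse class response rate inflates each class back to its sampled size, so the class weight is n_sampled:
  Grade 8: 100 × 33.8 = 3380
  Grade 9: 140 × 37.7 = 5278
  Grade 10: 200 × 29 = 5800
  Grade 11: 260 × 31.6 = 8216
Adjusted estimate = 22,674 / 700 = 32.3914 → 32.4%.

32.4%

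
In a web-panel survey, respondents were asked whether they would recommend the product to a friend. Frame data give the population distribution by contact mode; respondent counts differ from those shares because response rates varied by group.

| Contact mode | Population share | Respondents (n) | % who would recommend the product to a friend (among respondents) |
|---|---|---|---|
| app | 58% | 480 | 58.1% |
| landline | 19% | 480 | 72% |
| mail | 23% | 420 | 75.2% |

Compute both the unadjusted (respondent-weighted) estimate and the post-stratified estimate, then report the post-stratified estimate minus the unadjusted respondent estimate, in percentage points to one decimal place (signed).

Without adjustment, the pooled respondent share is:
  (480/1380)×58.1 + (480/1380)×72 + (420/1380)×75.2 = 68.1391%
Reweighting by population contact mode shares:
  0.58×58.1 + 0.19×72 + 0.23×75.2 = 64.674%
Difference = 64.674 − 68.1391 = -3.4651 pp.

-3.5 percentage points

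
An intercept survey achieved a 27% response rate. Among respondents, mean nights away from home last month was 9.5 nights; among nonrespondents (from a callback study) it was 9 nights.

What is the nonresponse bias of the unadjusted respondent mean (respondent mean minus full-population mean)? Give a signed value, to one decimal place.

+0.4

Nonresponse fraction = 1 − 0.27 = 0.73.
Bias = (nonresponse fraction) × (respondent mean − nonrespondent mean)
     = 0.73 × (9.5 − 9) = 0.73 × 0.5 = 0.365.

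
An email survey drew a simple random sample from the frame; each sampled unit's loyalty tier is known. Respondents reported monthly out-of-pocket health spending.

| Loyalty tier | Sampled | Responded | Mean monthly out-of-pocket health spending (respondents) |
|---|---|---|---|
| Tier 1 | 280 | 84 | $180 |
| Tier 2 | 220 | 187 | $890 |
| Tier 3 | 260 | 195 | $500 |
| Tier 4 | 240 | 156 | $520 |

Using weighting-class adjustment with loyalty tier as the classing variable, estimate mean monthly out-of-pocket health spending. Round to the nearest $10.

$500

Response rates by class: Tier 1 84/280 = 30%, Tier 2 187/220 = 85%, Tier 3 195/260 = 75%, Tier 4 156/240 = 65%.
Inverse-response-rate weighting restores each class to its sampled count, so class totals weight by n_sampled:
  Tier 1: 280 × 180 = 50,400
  Tier 2: 220 × 890 = 195,800
  Tier 3: 260 × 500 = 130,000
  Tier 4: 240 × 520 = 124,800
Adjusted estimate = 501,000 / 1,000 = 501 → $500.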